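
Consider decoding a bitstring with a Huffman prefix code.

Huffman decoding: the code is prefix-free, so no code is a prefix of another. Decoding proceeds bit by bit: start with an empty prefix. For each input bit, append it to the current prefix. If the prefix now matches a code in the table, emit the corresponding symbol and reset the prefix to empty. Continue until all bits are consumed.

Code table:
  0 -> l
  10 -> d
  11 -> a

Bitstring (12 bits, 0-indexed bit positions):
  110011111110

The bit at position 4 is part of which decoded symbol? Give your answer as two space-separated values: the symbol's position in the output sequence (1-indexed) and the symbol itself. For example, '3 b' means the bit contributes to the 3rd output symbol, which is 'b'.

Answer: 4 a

Derivation:
Bit 0: prefix='1' (no match yet)
Bit 1: prefix='11' -> emit 'a', reset
Bit 2: prefix='0' -> emit 'l', reset
Bit 3: prefix='0' -> emit 'l', reset
Bit 4: prefix='1' (no match yet)
Bit 5: prefix='11' -> emit 'a', reset
Bit 6: prefix='1' (no match yet)
Bit 7: prefix='11' -> emit 'a', reset
Bit 8: prefix='1' (no match yet)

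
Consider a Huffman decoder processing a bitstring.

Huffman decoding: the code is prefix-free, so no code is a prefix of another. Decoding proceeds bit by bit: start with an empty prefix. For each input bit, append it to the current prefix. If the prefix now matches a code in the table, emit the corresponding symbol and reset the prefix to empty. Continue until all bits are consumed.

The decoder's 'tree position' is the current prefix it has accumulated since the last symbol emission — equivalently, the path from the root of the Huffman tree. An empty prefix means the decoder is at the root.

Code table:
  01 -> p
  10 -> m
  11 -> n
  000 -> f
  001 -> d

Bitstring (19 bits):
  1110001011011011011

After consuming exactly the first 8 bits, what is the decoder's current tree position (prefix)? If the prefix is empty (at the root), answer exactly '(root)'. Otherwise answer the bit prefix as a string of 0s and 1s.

Answer: 0

Derivation:
Bit 0: prefix='1' (no match yet)
Bit 1: prefix='11' -> emit 'n', reset
Bit 2: prefix='1' (no match yet)
Bit 3: prefix='10' -> emit 'm', reset
Bit 4: prefix='0' (no match yet)
Bit 5: prefix='00' (no match yet)
Bit 6: prefix='001' -> emit 'd', reset
Bit 7: prefix='0' (no match yet)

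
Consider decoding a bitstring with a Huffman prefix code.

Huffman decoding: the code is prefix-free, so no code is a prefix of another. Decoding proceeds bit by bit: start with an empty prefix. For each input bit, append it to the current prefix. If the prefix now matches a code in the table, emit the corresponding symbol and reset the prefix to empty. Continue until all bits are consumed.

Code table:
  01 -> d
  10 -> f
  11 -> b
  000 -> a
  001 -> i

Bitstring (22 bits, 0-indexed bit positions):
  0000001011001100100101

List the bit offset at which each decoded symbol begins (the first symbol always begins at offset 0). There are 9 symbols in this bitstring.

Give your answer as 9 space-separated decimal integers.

Answer: 0 3 6 8 10 13 15 17 20

Derivation:
Bit 0: prefix='0' (no match yet)
Bit 1: prefix='00' (no match yet)
Bit 2: prefix='000' -> emit 'a', reset
Bit 3: prefix='0' (no match yet)
Bit 4: prefix='00' (no match yet)
Bit 5: prefix='000' -> emit 'a', reset
Bit 6: prefix='1' (no match yet)
Bit 7: prefix='10' -> emit 'f', reset
Bit 8: prefix='1' (no match yet)
Bit 9: prefix='11' -> emit 'b', reset
Bit 10: prefix='0' (no match yet)
Bit 11: prefix='00' (no match yet)
Bit 12: prefix='001' -> emit 'i', reset
Bit 13: prefix='1' (no match yet)
Bit 14: prefix='10' -> emit 'f', reset
Bit 15: prefix='0' (no match yet)
Bit 16: prefix='01' -> emit 'd', reset
Bit 17: prefix='0' (no match yet)
Bit 18: prefix='00' (no match yet)
Bit 19: prefix='001' -> emit 'i', reset
Bit 20: prefix='0' (no match yet)
Bit 21: prefix='01' -> emit 'd', reset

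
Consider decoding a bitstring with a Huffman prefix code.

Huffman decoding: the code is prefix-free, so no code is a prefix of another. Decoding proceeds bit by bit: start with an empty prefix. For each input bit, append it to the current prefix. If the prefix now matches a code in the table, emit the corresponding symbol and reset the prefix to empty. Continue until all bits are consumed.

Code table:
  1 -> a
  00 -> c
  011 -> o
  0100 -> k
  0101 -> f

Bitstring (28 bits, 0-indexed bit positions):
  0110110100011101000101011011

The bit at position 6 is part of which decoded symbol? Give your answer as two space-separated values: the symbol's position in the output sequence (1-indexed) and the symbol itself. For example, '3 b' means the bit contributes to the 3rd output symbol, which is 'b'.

Answer: 3 k

Derivation:
Bit 0: prefix='0' (no match yet)
Bit 1: prefix='01' (no match yet)
Bit 2: prefix='011' -> emit 'o', reset
Bit 3: prefix='0' (no match yet)
Bit 4: prefix='01' (no match yet)
Bit 5: prefix='011' -> emit 'o', reset
Bit 6: prefix='0' (no match yet)
Bit 7: prefix='01' (no match yet)
Bit 8: prefix='010' (no match yet)
Bit 9: prefix='0100' -> emit 'k', reset
Bit 10: prefix='0' (no match yet)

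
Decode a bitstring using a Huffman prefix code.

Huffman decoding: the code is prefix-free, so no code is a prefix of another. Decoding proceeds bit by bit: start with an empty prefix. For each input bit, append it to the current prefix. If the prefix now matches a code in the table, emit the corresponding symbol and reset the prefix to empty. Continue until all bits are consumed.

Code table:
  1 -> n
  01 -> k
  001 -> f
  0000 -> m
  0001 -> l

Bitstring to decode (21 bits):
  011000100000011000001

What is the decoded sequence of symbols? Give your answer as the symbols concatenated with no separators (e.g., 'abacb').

Bit 0: prefix='0' (no match yet)
Bit 1: prefix='01' -> emit 'k', reset
Bit 2: prefix='1' -> emit 'n', reset
Bit 3: prefix='0' (no match yet)
Bit 4: prefix='00' (no match yet)
Bit 5: prefix='000' (no match yet)
Bit 6: prefix='0001' -> emit 'l', reset
Bit 7: prefix='0' (no match yet)
Bit 8: prefix='00' (no match yet)
Bit 9: prefix='000' (no match yet)
Bit 10: prefix='0000' -> emit 'm', reset
Bit 11: prefix='0' (no match yet)
Bit 12: prefix='00' (no match yet)
Bit 13: prefix='001' -> emit 'f', reset
Bit 14: prefix='1' -> emit 'n', reset
Bit 15: prefix='0' (no match yet)
Bit 16: prefix='00' (no match yet)
Bit 17: prefix='000' (no match yet)
Bit 18: prefix='0000' -> emit 'm', reset
Bit 19: prefix='0' (no match yet)
Bit 20: prefix='01' -> emit 'k', reset

Answer: knlmfnmk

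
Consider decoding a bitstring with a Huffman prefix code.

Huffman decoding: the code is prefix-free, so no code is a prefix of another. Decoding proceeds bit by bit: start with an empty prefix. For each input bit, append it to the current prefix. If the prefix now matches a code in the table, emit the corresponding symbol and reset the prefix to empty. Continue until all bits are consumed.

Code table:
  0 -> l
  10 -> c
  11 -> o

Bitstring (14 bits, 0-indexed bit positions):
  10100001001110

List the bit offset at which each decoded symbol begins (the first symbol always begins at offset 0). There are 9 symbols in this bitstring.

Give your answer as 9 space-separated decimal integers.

Answer: 0 2 4 5 6 7 9 10 12

Derivation:
Bit 0: prefix='1' (no match yet)
Bit 1: prefix='10' -> emit 'c', reset
Bit 2: prefix='1' (no match yet)
Bit 3: prefix='10' -> emit 'c', reset
Bit 4: prefix='0' -> emit 'l', reset
Bit 5: prefix='0' -> emit 'l', reset
Bit 6: prefix='0' -> emit 'l', reset
Bit 7: prefix='1' (no match yet)
Bit 8: prefix='10' -> emit 'c', reset
Bit 9: prefix='0' -> emit 'l', reset
Bit 10: prefix='1' (no match yet)
Bit 11: prefix='11' -> emit 'o', reset
Bit 12: prefix='1' (no match yet)
Bit 13: prefix='10' -> emit 'c', reset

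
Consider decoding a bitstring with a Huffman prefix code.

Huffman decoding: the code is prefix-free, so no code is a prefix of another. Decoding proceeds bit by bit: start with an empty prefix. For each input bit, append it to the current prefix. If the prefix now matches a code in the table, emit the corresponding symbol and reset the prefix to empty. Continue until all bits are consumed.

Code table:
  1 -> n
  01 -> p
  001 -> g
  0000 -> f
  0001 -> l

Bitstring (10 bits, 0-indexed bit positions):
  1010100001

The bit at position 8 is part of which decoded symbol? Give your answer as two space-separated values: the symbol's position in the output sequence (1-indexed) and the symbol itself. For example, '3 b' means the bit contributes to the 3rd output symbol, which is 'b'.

Answer: 4 f

Derivation:
Bit 0: prefix='1' -> emit 'n', reset
Bit 1: prefix='0' (no match yet)
Bit 2: prefix='01' -> emit 'p', reset
Bit 3: prefix='0' (no match yet)
Bit 4: prefix='01' -> emit 'p', reset
Bit 5: prefix='0' (no match yet)
Bit 6: prefix='00' (no match yet)
Bit 7: prefix='000' (no match yet)
Bit 8: prefix='0000' -> emit 'f', reset
Bit 9: prefix='1' -> emit 'n', reset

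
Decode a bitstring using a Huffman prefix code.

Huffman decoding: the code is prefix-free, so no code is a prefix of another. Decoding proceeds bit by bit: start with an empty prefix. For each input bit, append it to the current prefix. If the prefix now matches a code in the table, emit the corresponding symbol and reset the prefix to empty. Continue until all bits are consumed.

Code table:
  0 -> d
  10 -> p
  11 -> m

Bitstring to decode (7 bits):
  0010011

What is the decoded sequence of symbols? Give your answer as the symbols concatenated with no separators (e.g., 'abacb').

Answer: ddpdm

Derivation:
Bit 0: prefix='0' -> emit 'd', reset
Bit 1: prefix='0' -> emit 'd', reset
Bit 2: prefix='1' (no match yet)
Bit 3: prefix='10' -> emit 'p', reset
Bit 4: prefix='0' -> emit 'd', reset
Bit 5: prefix='1' (no match yet)
Bit 6: prefix='11' -> emit 'm', reset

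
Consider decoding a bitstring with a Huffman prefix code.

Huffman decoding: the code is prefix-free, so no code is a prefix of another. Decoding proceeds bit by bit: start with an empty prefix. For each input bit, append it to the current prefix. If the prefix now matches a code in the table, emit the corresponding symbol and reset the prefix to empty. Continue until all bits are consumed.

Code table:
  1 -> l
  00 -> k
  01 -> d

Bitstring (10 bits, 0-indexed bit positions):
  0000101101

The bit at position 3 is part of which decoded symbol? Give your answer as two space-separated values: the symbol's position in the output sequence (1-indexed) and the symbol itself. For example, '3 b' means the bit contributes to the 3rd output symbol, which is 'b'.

Answer: 2 k

Derivation:
Bit 0: prefix='0' (no match yet)
Bit 1: prefix='00' -> emit 'k', reset
Bit 2: prefix='0' (no match yet)
Bit 3: prefix='00' -> emit 'k', reset
Bit 4: prefix='1' -> emit 'l', reset
Bit 5: prefix='0' (no match yet)
Bit 6: prefix='01' -> emit 'd', reset
Bit 7: prefix='1' -> emit 'l', reset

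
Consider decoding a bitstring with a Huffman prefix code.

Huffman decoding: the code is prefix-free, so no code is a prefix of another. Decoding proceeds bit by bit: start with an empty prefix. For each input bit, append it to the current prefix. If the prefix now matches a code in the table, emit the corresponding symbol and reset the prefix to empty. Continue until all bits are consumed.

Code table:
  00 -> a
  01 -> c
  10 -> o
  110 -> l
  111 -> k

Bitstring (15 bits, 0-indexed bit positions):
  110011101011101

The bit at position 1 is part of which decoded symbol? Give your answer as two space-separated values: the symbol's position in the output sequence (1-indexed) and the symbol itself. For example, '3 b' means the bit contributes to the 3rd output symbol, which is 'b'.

Answer: 1 l

Derivation:
Bit 0: prefix='1' (no match yet)
Bit 1: prefix='11' (no match yet)
Bit 2: prefix='110' -> emit 'l', reset
Bit 3: prefix='0' (no match yet)
Bit 4: prefix='01' -> emit 'c', reset
Bit 5: prefix='1' (no match yet)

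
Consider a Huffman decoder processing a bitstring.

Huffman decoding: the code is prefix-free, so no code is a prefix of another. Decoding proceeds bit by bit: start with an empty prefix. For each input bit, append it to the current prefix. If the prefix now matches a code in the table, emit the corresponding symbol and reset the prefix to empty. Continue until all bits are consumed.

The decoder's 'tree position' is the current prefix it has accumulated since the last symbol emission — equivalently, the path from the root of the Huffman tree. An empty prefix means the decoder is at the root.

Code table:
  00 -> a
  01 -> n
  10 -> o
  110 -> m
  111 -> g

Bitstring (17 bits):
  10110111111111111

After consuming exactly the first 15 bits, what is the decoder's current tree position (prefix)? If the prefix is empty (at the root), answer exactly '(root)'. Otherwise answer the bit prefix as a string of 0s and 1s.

Answer: 1

Derivation:
Bit 0: prefix='1' (no match yet)
Bit 1: prefix='10' -> emit 'o', reset
Bit 2: prefix='1' (no match yet)
Bit 3: prefix='11' (no match yet)
Bit 4: prefix='110' -> emit 'm', reset
Bit 5: prefix='1' (no match yet)
Bit 6: prefix='11' (no match yet)
Bit 7: prefix='111' -> emit 'g', reset
Bit 8: prefix='1' (no match yet)
Bit 9: prefix='11' (no match yet)
Bit 10: prefix='111' -> emit 'g', reset
Bit 11: prefix='1' (no match yet)
Bit 12: prefix='11' (no match yet)
Bit 13: prefix='111' -> emit 'g', reset
Bit 14: prefix='1' (no match yet)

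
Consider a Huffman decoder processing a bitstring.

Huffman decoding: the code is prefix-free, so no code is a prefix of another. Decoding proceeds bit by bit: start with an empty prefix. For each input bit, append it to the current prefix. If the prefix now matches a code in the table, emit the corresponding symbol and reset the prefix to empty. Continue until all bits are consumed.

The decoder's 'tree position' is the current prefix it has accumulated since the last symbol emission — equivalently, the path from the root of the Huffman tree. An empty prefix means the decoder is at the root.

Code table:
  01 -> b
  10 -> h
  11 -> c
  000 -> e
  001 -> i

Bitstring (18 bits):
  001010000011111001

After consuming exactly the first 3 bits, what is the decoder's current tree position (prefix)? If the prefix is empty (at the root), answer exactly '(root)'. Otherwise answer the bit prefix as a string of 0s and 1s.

Bit 0: prefix='0' (no match yet)
Bit 1: prefix='00' (no match yet)
Bit 2: prefix='001' -> emit 'i', reset

Answer: (root)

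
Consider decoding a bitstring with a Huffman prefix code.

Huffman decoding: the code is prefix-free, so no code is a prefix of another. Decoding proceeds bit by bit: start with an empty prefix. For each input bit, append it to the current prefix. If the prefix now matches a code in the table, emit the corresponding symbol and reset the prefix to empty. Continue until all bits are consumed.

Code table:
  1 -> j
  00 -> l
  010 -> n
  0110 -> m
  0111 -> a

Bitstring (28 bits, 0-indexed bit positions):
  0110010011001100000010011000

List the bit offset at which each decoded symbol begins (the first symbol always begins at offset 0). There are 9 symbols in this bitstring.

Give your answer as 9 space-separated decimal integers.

Answer: 0 4 7 11 15 17 19 22 26

Derivation:
Bit 0: prefix='0' (no match yet)
Bit 1: prefix='01' (no match yet)
Bit 2: prefix='011' (no match yet)
Bit 3: prefix='0110' -> emit 'm', reset
Bit 4: prefix='0' (no match yet)
Bit 5: prefix='01' (no match yet)
Bit 6: prefix='010' -> emit 'n', reset
Bit 7: prefix='0' (no match yet)
Bit 8: prefix='01' (no match yet)
Bit 9: prefix='011' (no match yet)
Bit 10: prefix='0110' -> emit 'm', reset
Bit 11: prefix='0' (no match yet)
Bit 12: prefix='01' (no match yet)
Bit 13: prefix='011' (no match yet)
Bit 14: prefix='0110' -> emit 'm', reset
Bit 15: prefix='0' (no match yet)
Bit 16: prefix='00' -> emit 'l', reset
Bit 17: prefix='0' (no match yet)
Bit 18: prefix='00' -> emit 'l', reset
Bit 19: prefix='0' (no match yet)
Bit 20: prefix='01' (no match yet)
Bit 21: prefix='010' -> emit 'n', reset
Bit 22: prefix='0' (no match yet)
Bit 23: prefix='01' (no match yet)
Bit 24: prefix='011' (no match yet)
Bit 25: prefix='0110' -> emit 'm', reset
Bit 26: prefix='0' (no match yet)
Bit 27: prefix='00' -> emit 'l', reset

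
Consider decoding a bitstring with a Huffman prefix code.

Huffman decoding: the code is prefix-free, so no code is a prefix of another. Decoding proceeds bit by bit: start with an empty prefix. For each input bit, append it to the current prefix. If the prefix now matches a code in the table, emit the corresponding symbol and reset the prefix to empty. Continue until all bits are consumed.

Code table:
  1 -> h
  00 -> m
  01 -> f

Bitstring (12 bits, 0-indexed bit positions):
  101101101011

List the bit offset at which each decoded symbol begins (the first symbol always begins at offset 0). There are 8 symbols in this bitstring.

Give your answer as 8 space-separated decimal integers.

Bit 0: prefix='1' -> emit 'h', reset
Bit 1: prefix='0' (no match yet)
Bit 2: prefix='01' -> emit 'f', reset
Bit 3: prefix='1' -> emit 'h', reset
Bit 4: prefix='0' (no match yet)
Bit 5: prefix='01' -> emit 'f', reset
Bit 6: prefix='1' -> emit 'h', reset
Bit 7: prefix='0' (no match yet)
Bit 8: prefix='01' -> emit 'f', reset
Bit 9: prefix='0' (no match yet)
Bit 10: prefix='01' -> emit 'f', reset
Bit 11: prefix='1' -> emit 'h', reset

Answer: 0 1 3 4 6 7 9 11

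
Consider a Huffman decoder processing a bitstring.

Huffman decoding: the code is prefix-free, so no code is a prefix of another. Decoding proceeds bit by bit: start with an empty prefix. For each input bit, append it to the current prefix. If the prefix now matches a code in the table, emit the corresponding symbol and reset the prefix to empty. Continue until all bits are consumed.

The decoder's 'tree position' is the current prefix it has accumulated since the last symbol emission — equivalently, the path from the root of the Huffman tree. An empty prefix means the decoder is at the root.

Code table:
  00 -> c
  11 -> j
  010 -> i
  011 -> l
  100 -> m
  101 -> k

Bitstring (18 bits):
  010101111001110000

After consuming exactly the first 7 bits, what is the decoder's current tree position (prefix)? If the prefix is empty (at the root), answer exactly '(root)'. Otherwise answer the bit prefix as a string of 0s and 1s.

Bit 0: prefix='0' (no match yet)
Bit 1: prefix='01' (no match yet)
Bit 2: prefix='010' -> emit 'i', reset
Bit 3: prefix='1' (no match yet)
Bit 4: prefix='10' (no match yet)
Bit 5: prefix='101' -> emit 'k', reset
Bit 6: prefix='1' (no match yet)

Answer: 1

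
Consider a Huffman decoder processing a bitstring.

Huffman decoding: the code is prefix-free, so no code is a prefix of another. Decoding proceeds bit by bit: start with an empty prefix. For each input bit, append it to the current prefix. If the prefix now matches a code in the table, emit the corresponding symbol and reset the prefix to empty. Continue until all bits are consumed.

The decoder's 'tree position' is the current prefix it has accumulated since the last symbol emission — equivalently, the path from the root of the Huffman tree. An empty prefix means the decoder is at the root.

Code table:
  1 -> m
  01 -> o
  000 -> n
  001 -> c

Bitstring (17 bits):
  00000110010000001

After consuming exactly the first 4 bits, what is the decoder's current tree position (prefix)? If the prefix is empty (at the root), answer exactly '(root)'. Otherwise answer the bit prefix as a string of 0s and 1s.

Answer: 0

Derivation:
Bit 0: prefix='0' (no match yet)
Bit 1: prefix='00' (no match yet)
Bit 2: prefix='000' -> emit 'n', reset
Bit 3: prefix='0' (no match yet)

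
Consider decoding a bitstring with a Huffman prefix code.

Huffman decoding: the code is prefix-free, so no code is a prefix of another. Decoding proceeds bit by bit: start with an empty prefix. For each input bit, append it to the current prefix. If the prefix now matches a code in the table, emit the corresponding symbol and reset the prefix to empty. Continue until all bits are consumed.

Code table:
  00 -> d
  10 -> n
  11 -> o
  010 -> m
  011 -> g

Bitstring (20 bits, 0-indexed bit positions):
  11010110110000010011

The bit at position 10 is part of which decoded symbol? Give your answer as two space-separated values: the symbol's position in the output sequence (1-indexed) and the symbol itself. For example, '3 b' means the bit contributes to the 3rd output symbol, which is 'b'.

Answer: 5 d

Derivation:
Bit 0: prefix='1' (no match yet)
Bit 1: prefix='11' -> emit 'o', reset
Bit 2: prefix='0' (no match yet)
Bit 3: prefix='01' (no match yet)
Bit 4: prefix='010' -> emit 'm', reset
Bit 5: prefix='1' (no match yet)
Bit 6: prefix='11' -> emit 'o', reset
Bit 7: prefix='0' (no match yet)
Bit 8: prefix='01' (no match yet)
Bit 9: prefix='011' -> emit 'g', reset
Bit 10: prefix='0' (no match yet)
Bit 11: prefix='00' -> emit 'd', reset
Bit 12: prefix='0' (no match yet)
Bit 13: prefix='00' -> emit 'd', reset
Bit 14: prefix='0' (no match yet)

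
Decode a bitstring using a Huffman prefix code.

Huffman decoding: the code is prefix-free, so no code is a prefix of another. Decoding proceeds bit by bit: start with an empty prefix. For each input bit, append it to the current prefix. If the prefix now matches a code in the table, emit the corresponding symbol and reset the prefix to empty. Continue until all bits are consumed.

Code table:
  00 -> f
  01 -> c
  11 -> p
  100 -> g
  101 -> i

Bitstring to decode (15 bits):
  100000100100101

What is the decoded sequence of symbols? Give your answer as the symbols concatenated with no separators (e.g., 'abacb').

Bit 0: prefix='1' (no match yet)
Bit 1: prefix='10' (no match yet)
Bit 2: prefix='100' -> emit 'g', reset
Bit 3: prefix='0' (no match yet)
Bit 4: prefix='00' -> emit 'f', reset
Bit 5: prefix='0' (no match yet)
Bit 6: prefix='01' -> emit 'c', reset
Bit 7: prefix='0' (no match yet)
Bit 8: prefix='00' -> emit 'f', reset
Bit 9: prefix='1' (no match yet)
Bit 10: prefix='10' (no match yet)
Bit 11: prefix='100' -> emit 'g', reset
Bit 12: prefix='1' (no match yet)
Bit 13: prefix='10' (no match yet)
Bit 14: prefix='101' -> emit 'i', reset

Answer: gfcfgi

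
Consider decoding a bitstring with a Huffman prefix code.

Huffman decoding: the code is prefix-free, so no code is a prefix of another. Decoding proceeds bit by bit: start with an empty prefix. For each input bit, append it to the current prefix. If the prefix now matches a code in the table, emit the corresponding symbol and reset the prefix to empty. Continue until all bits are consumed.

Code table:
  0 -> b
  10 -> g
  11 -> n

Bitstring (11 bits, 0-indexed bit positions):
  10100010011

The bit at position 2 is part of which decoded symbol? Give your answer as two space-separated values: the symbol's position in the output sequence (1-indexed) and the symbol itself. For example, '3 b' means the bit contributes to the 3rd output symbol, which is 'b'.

Bit 0: prefix='1' (no match yet)
Bit 1: prefix='10' -> emit 'g', reset
Bit 2: prefix='1' (no match yet)
Bit 3: prefix='10' -> emit 'g', reset
Bit 4: prefix='0' -> emit 'b', reset
Bit 5: prefix='0' -> emit 'b', reset
Bit 6: prefix='1' (no match yet)

Answer: 2 g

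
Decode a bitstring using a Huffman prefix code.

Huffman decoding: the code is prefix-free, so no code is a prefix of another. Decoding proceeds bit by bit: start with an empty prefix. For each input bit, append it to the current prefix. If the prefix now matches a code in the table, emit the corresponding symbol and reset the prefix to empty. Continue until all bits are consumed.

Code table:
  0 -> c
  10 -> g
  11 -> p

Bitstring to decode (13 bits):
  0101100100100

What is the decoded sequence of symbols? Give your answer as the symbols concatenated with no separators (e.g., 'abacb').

Answer: cgpccgcgc

Derivation:
Bit 0: prefix='0' -> emit 'c', reset
Bit 1: prefix='1' (no match yet)
Bit 2: prefix='10' -> emit 'g', reset
Bit 3: prefix='1' (no match yet)
Bit 4: prefix='11' -> emit 'p', reset
Bit 5: prefix='0' -> emit 'c', reset
Bit 6: prefix='0' -> emit 'c', reset
Bit 7: prefix='1' (no match yet)
Bit 8: prefix='10' -> emit 'g', reset
Bit 9: prefix='0' -> emit 'c', reset
Bit 10: prefix='1' (no match yet)
Bit 11: prefix='10' -> emit 'g', reset
Bit 12: prefix='0' -> emit 'c', reset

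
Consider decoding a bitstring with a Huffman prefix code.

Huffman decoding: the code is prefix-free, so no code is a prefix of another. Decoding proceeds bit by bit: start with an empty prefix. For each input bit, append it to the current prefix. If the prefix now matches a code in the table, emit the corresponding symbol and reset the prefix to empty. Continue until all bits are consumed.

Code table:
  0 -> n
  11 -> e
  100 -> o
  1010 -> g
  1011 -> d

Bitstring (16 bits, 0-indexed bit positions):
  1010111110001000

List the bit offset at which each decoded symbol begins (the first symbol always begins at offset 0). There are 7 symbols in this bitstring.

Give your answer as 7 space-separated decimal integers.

Answer: 0 4 6 8 11 12 15

Derivation:
Bit 0: prefix='1' (no match yet)
Bit 1: prefix='10' (no match yet)
Bit 2: prefix='101' (no match yet)
Bit 3: prefix='1010' -> emit 'g', reset
Bit 4: prefix='1' (no match yet)
Bit 5: prefix='11' -> emit 'e', reset
Bit 6: prefix='1' (no match yet)
Bit 7: prefix='11' -> emit 'e', reset
Bit 8: prefix='1' (no match yet)
Bit 9: prefix='10' (no match yet)
Bit 10: prefix='100' -> emit 'o', reset
Bit 11: prefix='0' -> emit 'n', reset
Bit 12: prefix='1' (no match yet)
Bit 13: prefix='10' (no match yet)
Bit 14: prefix='100' -> emit 'o', reset
Bit 15: prefix='0' -> emit 'n', reset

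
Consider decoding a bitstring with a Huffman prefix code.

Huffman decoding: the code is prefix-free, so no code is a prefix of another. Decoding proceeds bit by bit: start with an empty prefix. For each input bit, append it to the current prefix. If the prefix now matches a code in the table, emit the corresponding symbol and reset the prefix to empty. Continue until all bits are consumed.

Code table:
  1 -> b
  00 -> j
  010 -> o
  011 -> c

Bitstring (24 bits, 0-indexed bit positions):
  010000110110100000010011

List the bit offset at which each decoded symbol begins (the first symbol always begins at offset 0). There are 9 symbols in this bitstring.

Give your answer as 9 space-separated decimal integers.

Answer: 0 3 5 8 11 14 16 18 21

Derivation:
Bit 0: prefix='0' (no match yet)
Bit 1: prefix='01' (no match yet)
Bit 2: prefix='010' -> emit 'o', reset
Bit 3: prefix='0' (no match yet)
Bit 4: prefix='00' -> emit 'j', reset
Bit 5: prefix='0' (no match yet)
Bit 6: prefix='01' (no match yet)
Bit 7: prefix='011' -> emit 'c', reset
Bit 8: prefix='0' (no match yet)
Bit 9: prefix='01' (no match yet)
Bit 10: prefix='011' -> emit 'c', reset
Bit 11: prefix='0' (no match yet)
Bit 12: prefix='01' (no match yet)
Bit 13: prefix='010' -> emit 'o', reset
Bit 14: prefix='0' (no match yet)
Bit 15: prefix='00' -> emit 'j', reset
Bit 16: prefix='0' (no match yet)
Bit 17: prefix='00' -> emit 'j', reset
Bit 18: prefix='0' (no match yet)
Bit 19: prefix='01' (no match yet)
Bit 20: prefix='010' -> emit 'o', reset
Bit 21: prefix='0' (no match yet)
Bit 22: prefix='01' (no match yet)
Bit 23: prefix='011' -> emit 'c', reset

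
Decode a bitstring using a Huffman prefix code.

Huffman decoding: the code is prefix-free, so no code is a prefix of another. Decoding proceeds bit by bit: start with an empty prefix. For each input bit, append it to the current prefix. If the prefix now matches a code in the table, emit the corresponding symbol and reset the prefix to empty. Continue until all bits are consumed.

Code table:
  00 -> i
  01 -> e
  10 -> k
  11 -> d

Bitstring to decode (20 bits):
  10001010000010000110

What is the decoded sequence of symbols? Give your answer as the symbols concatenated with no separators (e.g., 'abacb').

Bit 0: prefix='1' (no match yet)
Bit 1: prefix='10' -> emit 'k', reset
Bit 2: prefix='0' (no match yet)
Bit 3: prefix='00' -> emit 'i', reset
Bit 4: prefix='1' (no match yet)
Bit 5: prefix='10' -> emit 'k', reset
Bit 6: prefix='1' (no match yet)
Bit 7: prefix='10' -> emit 'k', reset
Bit 8: prefix='0' (no match yet)
Bit 9: prefix='00' -> emit 'i', reset
Bit 10: prefix='0' (no match yet)
Bit 11: prefix='00' -> emit 'i', reset
Bit 12: prefix='1' (no match yet)
Bit 13: prefix='10' -> emit 'k', reset
Bit 14: prefix='0' (no match yet)
Bit 15: prefix='00' -> emit 'i', reset
Bit 16: prefix='0' (no match yet)
Bit 17: prefix='01' -> emit 'e', reset
Bit 18: prefix='1' (no match yet)
Bit 19: prefix='10' -> emit 'k', reset

Answer: kikkiikiek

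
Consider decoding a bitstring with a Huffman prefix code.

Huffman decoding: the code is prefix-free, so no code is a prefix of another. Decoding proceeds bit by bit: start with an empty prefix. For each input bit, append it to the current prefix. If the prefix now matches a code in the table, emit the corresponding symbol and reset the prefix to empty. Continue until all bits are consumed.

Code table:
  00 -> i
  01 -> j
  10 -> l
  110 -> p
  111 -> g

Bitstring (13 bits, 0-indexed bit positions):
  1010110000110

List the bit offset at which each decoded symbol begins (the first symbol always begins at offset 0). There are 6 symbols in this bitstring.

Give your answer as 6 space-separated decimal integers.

Answer: 0 2 4 7 9 11

Derivation:
Bit 0: prefix='1' (no match yet)
Bit 1: prefix='10' -> emit 'l', reset
Bit 2: prefix='1' (no match yet)
Bit 3: prefix='10' -> emit 'l', reset
Bit 4: prefix='1' (no match yet)
Bit 5: prefix='11' (no match yet)
Bit 6: prefix='110' -> emit 'p', reset
Bit 7: prefix='0' (no match yet)
Bit 8: prefix='00' -> emit 'i', reset
Bit 9: prefix='0' (no match yet)
Bit 10: prefix='01' -> emit 'j', reset
Bit 11: prefix='1' (no match yet)
Bit 12: prefix='10' -> emit 'l', reset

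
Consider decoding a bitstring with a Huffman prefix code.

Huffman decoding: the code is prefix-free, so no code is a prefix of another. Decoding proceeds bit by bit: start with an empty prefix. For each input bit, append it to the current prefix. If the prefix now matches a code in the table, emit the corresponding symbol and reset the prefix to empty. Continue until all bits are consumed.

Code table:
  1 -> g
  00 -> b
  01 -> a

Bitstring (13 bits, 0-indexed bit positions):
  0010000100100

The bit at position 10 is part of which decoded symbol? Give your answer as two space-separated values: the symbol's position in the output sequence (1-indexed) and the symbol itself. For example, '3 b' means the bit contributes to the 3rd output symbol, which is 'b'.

Answer: 7 g

Derivation:
Bit 0: prefix='0' (no match yet)
Bit 1: prefix='00' -> emit 'b', reset
Bit 2: prefix='1' -> emit 'g', reset
Bit 3: prefix='0' (no match yet)
Bit 4: prefix='00' -> emit 'b', reset
Bit 5: prefix='0' (no match yet)
Bit 6: prefix='00' -> emit 'b', reset
Bit 7: prefix='1' -> emit 'g', reset
Bit 8: prefix='0' (no match yet)
Bit 9: prefix='00' -> emit 'b', reset
Bit 10: prefix='1' -> emit 'g', reset
Bit 11: prefix='0' (no match yet)
Bit 12: prefix='00' -> emit 'b', reset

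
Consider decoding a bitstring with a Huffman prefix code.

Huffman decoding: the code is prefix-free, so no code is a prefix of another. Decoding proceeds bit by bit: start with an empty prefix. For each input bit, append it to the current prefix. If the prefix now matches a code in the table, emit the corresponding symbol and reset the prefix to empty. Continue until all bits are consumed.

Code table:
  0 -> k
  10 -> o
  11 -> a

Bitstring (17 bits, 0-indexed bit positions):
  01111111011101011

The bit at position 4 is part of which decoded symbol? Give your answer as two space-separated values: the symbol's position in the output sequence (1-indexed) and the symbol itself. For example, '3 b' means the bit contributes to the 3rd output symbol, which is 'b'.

Answer: 3 a

Derivation:
Bit 0: prefix='0' -> emit 'k', reset
Bit 1: prefix='1' (no match yet)
Bit 2: prefix='11' -> emit 'a', reset
Bit 3: prefix='1' (no match yet)
Bit 4: prefix='11' -> emit 'a', reset
Bit 5: prefix='1' (no match yet)
Bit 6: prefix='11' -> emit 'a', reset
Bit 7: prefix='1' (no match yet)
Bit 8: prefix='10' -> emit 'o', reset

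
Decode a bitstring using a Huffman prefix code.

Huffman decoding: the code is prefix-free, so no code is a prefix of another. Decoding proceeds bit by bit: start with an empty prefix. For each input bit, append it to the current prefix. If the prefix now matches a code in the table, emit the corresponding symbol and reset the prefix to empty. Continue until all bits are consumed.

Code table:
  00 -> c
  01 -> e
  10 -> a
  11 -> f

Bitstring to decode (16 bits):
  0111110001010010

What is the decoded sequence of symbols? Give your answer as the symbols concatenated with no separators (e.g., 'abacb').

Bit 0: prefix='0' (no match yet)
Bit 1: prefix='01' -> emit 'e', reset
Bit 2: prefix='1' (no match yet)
Bit 3: prefix='11' -> emit 'f', reset
Bit 4: prefix='1' (no match yet)
Bit 5: prefix='11' -> emit 'f', reset
Bit 6: prefix='0' (no match yet)
Bit 7: prefix='00' -> emit 'c', reset
Bit 8: prefix='0' (no match yet)
Bit 9: prefix='01' -> emit 'e', reset
Bit 10: prefix='0' (no match yet)
Bit 11: prefix='01' -> emit 'e', reset
Bit 12: prefix='0' (no match yet)
Bit 13: prefix='00' -> emit 'c', reset
Bit 14: prefix='1' (no match yet)
Bit 15: prefix='10' -> emit 'a', reset

Answer: effceeca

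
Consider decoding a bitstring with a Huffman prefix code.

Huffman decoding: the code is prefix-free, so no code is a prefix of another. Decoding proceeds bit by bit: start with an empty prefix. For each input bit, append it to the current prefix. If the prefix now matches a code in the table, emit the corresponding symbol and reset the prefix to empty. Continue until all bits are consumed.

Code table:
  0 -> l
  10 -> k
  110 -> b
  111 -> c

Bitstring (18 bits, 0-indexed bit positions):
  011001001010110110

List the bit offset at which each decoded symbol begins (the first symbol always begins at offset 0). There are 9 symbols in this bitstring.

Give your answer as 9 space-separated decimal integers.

Answer: 0 1 4 5 7 8 10 12 15

Derivation:
Bit 0: prefix='0' -> emit 'l', reset
Bit 1: prefix='1' (no match yet)
Bit 2: prefix='11' (no match yet)
Bit 3: prefix='110' -> emit 'b', reset
Bit 4: prefix='0' -> emit 'l', reset
Bit 5: prefix='1' (no match yet)
Bit 6: prefix='10' -> emit 'k', reset
Bit 7: prefix='0' -> emit 'l', reset
Bit 8: prefix='1' (no match yet)
Bit 9: prefix='10' -> emit 'k', reset
Bit 10: prefix='1' (no match yet)
Bit 11: prefix='10' -> emit 'k', reset
Bit 12: prefix='1' (no match yet)
Bit 13: prefix='11' (no match yet)
Bit 14: prefix='110' -> emit 'b', reset
Bit 15: prefix='1' (no match yet)
Bit 16: prefix='11' (no match yet)
Bit 17: prefix='110' -> emit 'b', reset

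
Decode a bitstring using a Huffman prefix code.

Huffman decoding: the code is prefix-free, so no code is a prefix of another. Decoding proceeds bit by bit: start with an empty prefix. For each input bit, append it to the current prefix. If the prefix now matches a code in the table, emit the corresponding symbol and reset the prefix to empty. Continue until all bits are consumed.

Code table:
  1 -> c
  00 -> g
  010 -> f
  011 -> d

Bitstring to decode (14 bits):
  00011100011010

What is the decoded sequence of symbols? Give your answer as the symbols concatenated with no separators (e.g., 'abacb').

Bit 0: prefix='0' (no match yet)
Bit 1: prefix='00' -> emit 'g', reset
Bit 2: prefix='0' (no match yet)
Bit 3: prefix='01' (no match yet)
Bit 4: prefix='011' -> emit 'd', reset
Bit 5: prefix='1' -> emit 'c', reset
Bit 6: prefix='0' (no match yet)
Bit 7: prefix='00' -> emit 'g', reset
Bit 8: prefix='0' (no match yet)
Bit 9: prefix='01' (no match yet)
Bit 10: prefix='011' -> emit 'd', reset
Bit 11: prefix='0' (no match yet)
Bit 12: prefix='01' (no match yet)
Bit 13: prefix='010' -> emit 'f', reset

Answer: gdcgdf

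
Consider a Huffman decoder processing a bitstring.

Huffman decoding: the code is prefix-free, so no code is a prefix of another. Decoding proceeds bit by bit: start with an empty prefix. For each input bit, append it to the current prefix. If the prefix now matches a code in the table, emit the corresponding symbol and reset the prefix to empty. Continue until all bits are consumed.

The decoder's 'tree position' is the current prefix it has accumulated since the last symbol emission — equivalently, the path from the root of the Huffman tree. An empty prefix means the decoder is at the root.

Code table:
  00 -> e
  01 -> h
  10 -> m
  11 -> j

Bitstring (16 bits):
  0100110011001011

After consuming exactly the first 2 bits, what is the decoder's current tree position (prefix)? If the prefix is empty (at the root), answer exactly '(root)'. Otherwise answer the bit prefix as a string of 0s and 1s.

Bit 0: prefix='0' (no match yet)
Bit 1: prefix='01' -> emit 'h', reset

Answer: (root)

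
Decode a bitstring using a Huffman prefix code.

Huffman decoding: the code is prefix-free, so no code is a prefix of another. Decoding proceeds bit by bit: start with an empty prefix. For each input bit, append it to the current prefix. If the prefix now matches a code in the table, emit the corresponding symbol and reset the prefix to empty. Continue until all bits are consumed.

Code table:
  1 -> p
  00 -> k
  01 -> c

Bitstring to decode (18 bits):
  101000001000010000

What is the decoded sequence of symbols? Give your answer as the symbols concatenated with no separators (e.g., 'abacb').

Answer: pckkckkpkk

Derivation:
Bit 0: prefix='1' -> emit 'p', reset
Bit 1: prefix='0' (no match yet)
Bit 2: prefix='01' -> emit 'c', reset
Bit 3: prefix='0' (no match yet)
Bit 4: prefix='00' -> emit 'k', reset
Bit 5: prefix='0' (no match yet)
Bit 6: prefix='00' -> emit 'k', reset
Bit 7: prefix='0' (no match yet)
Bit 8: prefix='01' -> emit 'c', reset
Bit 9: prefix='0' (no match yet)
Bit 10: prefix='00' -> emit 'k', reset
Bit 11: prefix='0' (no match yet)
Bit 12: prefix='00' -> emit 'k', reset
Bit 13: prefix='1' -> emit 'p', reset
Bit 14: prefix='0' (no match yet)
Bit 15: prefix='00' -> emit 'k', reset
Bit 16: prefix='0' (no match yet)
Bit 17: prefix='00' -> emit 'k', reset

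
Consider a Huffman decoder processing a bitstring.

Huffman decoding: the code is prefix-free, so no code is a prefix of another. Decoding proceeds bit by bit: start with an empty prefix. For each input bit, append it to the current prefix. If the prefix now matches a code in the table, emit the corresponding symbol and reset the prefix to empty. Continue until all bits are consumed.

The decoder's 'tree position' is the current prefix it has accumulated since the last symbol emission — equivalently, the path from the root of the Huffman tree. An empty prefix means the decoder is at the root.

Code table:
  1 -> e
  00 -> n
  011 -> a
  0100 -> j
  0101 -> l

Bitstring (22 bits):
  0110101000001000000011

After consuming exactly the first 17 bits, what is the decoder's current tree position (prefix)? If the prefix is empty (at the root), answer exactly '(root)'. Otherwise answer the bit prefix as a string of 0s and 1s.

Answer: (root)

Derivation:
Bit 0: prefix='0' (no match yet)
Bit 1: prefix='01' (no match yet)
Bit 2: prefix='011' -> emit 'a', reset
Bit 3: prefix='0' (no match yet)
Bit 4: prefix='01' (no match yet)
Bit 5: prefix='010' (no match yet)
Bit 6: prefix='0101' -> emit 'l', reset
Bit 7: prefix='0' (no match yet)
Bit 8: prefix='00' -> emit 'n', reset
Bit 9: prefix='0' (no match yet)
Bit 10: prefix='00' -> emit 'n', reset
Bit 11: prefix='0' (no match yet)
Bit 12: prefix='01' (no match yet)
Bit 13: prefix='010' (no match yet)
Bit 14: prefix='0100' -> emit 'j', reset
Bit 15: prefix='0' (no match yet)
Bit 16: prefix='00' -> emit 'n', reset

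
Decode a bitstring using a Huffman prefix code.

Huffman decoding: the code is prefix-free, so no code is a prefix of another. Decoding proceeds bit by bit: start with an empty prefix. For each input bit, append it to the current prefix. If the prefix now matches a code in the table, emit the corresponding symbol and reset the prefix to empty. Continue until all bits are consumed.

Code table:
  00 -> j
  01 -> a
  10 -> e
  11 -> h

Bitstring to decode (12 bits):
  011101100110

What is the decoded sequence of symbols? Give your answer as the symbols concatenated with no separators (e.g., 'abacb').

Bit 0: prefix='0' (no match yet)
Bit 1: prefix='01' -> emit 'a', reset
Bit 2: prefix='1' (no match yet)
Bit 3: prefix='11' -> emit 'h', reset
Bit 4: prefix='0' (no match yet)
Bit 5: prefix='01' -> emit 'a', reset
Bit 6: prefix='1' (no match yet)
Bit 7: prefix='10' -> emit 'e', reset
Bit 8: prefix='0' (no match yet)
Bit 9: prefix='01' -> emit 'a', reset
Bit 10: prefix='1' (no match yet)
Bit 11: prefix='10' -> emit 'e', reset

Answer: ahaeae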